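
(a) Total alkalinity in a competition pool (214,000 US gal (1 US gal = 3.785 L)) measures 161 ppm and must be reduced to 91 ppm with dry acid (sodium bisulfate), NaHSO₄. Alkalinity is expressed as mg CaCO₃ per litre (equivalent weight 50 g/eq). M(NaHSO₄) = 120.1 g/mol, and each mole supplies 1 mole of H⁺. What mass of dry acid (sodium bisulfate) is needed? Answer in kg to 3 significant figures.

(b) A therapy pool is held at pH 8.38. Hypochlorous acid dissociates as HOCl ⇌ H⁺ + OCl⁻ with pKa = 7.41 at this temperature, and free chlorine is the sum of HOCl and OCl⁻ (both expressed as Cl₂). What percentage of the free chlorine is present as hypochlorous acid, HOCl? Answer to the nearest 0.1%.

(a) 136 kg; (b) 9.7%

(a) Volume: 214,000 US gal × 3.785 L/gal = 809,990 L.
(a) Alkalinity to neutralize: (161 − 91) = 70 mg/L as CaCO₃ × 809,990 L = 56,700 g as CaCO₃.
(a) Equivalents of H⁺ required: 56,700 ÷ 50 g/eq = 1134 eq = 1134 mol NaHSO₄.
(a) Mass of NaHSO₄: 1134 × 120.1 = 136,200 g.

(b) [OCl⁻]/[HOCl] = 10^(pH − pKa) = 10^(8.38 − 7.41) = 10^0.97 = 9.333.
(b) Fraction as HOCl = 1 / (1 + 9.333) = 0.09678.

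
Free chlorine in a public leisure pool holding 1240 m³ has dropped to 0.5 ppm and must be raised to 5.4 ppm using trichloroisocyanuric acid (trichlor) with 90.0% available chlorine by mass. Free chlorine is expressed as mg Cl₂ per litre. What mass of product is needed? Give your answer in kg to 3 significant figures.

6.75 kg

Volume: 1240 m³ = 1,240,000 L.
Chlorine deficit: 5.4 − 0.5 = 4.9 ppm = 4.9 mg/L as Cl₂.
Cl₂ equivalent needed: 4.9 mg/L × 1,240,000 L = 6,076,000 mg = 6076 g.
Product at 90.0% available chlorine: 6076 / 0.9 = 6751 g.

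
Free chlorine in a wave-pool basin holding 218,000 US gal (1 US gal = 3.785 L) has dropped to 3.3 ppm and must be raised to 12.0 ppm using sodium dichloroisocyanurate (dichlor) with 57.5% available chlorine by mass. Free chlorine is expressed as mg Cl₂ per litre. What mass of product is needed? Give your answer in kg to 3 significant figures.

12.5 kg

Volume: 218,000 US gal × 3.785 L/gal = 825,130 L.
Chlorine deficit: 12.0 − 3.3 = 8.7 ppm = 8.7 mg/L as Cl₂.
Cl₂ equivalent needed: 8.7 mg/L × 825,130 L = 7,179,000 mg = 7179 g.
Product at 57.5% available chlorine: 7179 / 0.575 = 12,480 g.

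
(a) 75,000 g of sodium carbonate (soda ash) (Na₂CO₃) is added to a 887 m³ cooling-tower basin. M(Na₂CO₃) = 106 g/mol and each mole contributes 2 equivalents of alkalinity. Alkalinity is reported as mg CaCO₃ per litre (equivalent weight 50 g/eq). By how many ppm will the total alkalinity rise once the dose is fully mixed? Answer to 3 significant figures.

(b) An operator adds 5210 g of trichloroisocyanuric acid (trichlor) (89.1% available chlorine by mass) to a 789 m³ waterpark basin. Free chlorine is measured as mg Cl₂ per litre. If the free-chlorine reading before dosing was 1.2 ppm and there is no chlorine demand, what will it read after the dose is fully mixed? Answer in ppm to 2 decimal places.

(a) Volume: 887 m³ = 887,000 L.
(a) Moles of Na₂CO₃: 75,000 g ÷ 106 g/mol = 707.5 mol → 1415 eq of alkalinity.
(a) As CaCO₃: 1415 eq × 50 g/eq = 70,750 g.
(a) Rise: 70,750 g / 887,000 L × 1000 = 79.77 mg/L.

(b) Volume: 789 m³ = 789,000 L.
(b) Available chlorine delivered: 5210 g × 0.891 = 4642 g as Cl₂.
(b) Concentration rise: 4642 g / 789,000 L = 5.884 mg/L = 5.88 ppm.
(b) Final FC: 1.2 + 5.88 = 7.08 ppm.

(a) 79.8 ppm; (b) 7.08 ppm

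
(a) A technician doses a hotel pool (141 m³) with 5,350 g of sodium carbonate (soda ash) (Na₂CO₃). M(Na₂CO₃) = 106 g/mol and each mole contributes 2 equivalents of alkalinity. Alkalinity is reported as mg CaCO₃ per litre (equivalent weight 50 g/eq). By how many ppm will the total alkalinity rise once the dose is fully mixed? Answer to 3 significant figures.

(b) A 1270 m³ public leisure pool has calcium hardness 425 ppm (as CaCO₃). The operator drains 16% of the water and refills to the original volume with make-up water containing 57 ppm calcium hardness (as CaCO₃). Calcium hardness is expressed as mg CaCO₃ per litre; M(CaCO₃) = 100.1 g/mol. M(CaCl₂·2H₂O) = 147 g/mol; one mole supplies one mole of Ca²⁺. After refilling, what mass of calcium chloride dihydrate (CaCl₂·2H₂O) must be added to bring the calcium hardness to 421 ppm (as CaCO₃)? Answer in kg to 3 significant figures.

(a) Volume: 141 m³ = 141,000 L.
(a) Moles of Na₂CO₃: 5,350 g ÷ 106 g/mol = 50.47 mol → 100.9 eq of alkalinity.
(a) As CaCO₃: 100.9 eq × 50 g/eq = 5047 g.
(a) Rise: 5047 g / 141,000 L × 1000 = 35.8 mg/L.

(b) Volume: 1270 m³ = 1,270,000 L.
(b) After draining 16% and refilling: 425 × 0.84 + 57 × 0.16 = 366.12 ppm.
(b) Deficit to target: 421 − 366.12 = 54.88 mg/L.
(b) As CaCO₃: 54.88 mg/L × 1,270,000 L = 69,700 g; ÷ 100.1 = 696.3 mol Ca²⁺.
(b) Mass: 696.3 × 147 = 102,400 g.

(a) 35.8 ppm; (b) 102 kg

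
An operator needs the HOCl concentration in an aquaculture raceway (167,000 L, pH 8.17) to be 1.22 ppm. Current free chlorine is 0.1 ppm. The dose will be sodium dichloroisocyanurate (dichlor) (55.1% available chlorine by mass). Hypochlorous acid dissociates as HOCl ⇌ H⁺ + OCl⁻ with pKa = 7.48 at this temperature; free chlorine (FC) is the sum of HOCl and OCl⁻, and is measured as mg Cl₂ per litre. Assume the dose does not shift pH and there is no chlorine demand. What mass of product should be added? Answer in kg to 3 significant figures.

[OCl⁻]/[HOCl] = 10^(pH − pKa) = 10^(8.17 − 7.48) = 4.898; fraction as HOCl = 1/(1 + 4.898) = 0.1696.
Free chlorine required for 1.22 ppm HOCl: 1.22 / 0.1696 = 7.195 ppm.
FC to add: 7.195 − 0.1 = 7.095 mg/L as Cl₂.
Cl₂ equivalent: 7.095 mg/L × 167,000 L = 1185 g.
Product at 55.1% available Cl: 1185 / 0.551 = 2150 g.

2.15 kg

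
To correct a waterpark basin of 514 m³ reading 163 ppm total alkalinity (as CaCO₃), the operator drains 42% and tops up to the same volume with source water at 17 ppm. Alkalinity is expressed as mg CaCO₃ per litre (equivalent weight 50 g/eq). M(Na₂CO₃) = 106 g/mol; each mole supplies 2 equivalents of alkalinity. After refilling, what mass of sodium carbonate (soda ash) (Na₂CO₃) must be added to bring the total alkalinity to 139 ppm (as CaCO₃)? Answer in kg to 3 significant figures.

Volume: 514 m³ = 514,000 L.
After draining 42% and refilling: 163 × 0.58 + 17 × 0.42 = 101.68 ppm.
Deficit to target: 139 − 101.68 = 37.32 mg/L.
As CaCO₃: 37.32 mg/L × 514,000 L = 19,180 g; ÷ 50 g/eq ÷ 2 = 191.8 mol Na₂CO₃.
Mass: 191.8 × 106 = 20,330 g.

20.3 kg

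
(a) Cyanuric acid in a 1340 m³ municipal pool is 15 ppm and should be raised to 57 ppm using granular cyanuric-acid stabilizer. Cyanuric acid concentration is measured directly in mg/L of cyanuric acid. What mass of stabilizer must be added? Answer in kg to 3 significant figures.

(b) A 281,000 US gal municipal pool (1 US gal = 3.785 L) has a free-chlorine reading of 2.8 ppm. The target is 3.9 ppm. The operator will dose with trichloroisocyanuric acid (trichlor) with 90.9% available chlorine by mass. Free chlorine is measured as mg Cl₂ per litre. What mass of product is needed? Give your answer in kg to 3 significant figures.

(a) 56.3 kg; (b) 1.29 kg

(a) Volume: 1340 m³ = 1,340,000 L.
(a) CYA to add: (57 − 15) = 42 mg/L × 1,340,000 L = 56,280 g cyanuric acid.

(b) Volume: 281,000 US gal × 3.785 L/gal = 1,063,585 L.
(b) Chlorine deficit: 3.9 − 2.8 = 1.1 ppm = 1.1 mg/L as Cl₂.
(b) Cl₂ equivalent needed: 1.1 mg/L × 1,063,585 L = 1,170,000 mg = 1170 g.
(b) Product at 90.9% available chlorine: 1170 / 0.909 = 1287 g.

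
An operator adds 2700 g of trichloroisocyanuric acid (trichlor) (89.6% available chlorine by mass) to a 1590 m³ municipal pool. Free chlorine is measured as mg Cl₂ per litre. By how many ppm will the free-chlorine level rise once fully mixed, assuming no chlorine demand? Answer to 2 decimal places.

Volume: 1590 m³ = 1,590,000 L.
Available chlorine delivered: 2700 g × 0.896 = 2419 g as Cl₂.
Concentration rise: 2419 g / 1,590,000 L = 1.522 mg/L = 1.52 ppm.

1.52 ppm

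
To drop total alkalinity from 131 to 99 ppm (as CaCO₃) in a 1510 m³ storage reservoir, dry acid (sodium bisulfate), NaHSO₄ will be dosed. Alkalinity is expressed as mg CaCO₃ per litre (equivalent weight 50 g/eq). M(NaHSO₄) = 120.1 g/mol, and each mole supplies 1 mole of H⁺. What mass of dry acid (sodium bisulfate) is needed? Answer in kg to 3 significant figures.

Volume: 1510 m³ = 1,510,000 L.
Alkalinity to neutralize: (131 − 99) = 32 mg/L as CaCO₃ × 1,510,000 L = 48,320 g as CaCO₃.
Equivalents of H⁺ required: 48,320 ÷ 50 g/eq = 966.4 eq = 966.4 mol NaHSO₄.
Mass of NaHSO₄: 966.4 × 120.1 = 116,100 g.

116 kg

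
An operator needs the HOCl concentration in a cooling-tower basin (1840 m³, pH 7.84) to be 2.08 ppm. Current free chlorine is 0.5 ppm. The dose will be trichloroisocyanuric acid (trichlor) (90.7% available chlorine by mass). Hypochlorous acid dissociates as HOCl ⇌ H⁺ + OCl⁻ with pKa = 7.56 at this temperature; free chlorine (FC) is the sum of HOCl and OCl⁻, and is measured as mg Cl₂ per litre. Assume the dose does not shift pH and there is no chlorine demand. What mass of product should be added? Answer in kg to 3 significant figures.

Volume: 1840 m³ = 1,840,000 L.
[OCl⁻]/[HOCl] = 10^(pH − pKa) = 10^(7.84 − 7.56) = 1.905; fraction as HOCl = 1/(1 + 1.905) = 0.3442.
Free chlorine required for 2.08 ppm HOCl: 2.08 / 0.3442 = 6.043 ppm.
FC to add: 6.043 − 0.5 = 5.543 mg/L as Cl₂.
Cl₂ equivalent: 5.543 mg/L × 1,840,000 L = 10,200 g.
Product at 90.7% available Cl: 10,200 / 0.907 = 11,250 g.

11.2 kg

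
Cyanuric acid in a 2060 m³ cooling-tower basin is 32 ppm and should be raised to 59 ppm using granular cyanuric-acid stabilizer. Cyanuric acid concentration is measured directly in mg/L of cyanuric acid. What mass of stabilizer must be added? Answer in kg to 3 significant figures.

55.6 kg

Volume: 2060 m³ = 2,060,000 L.
CYA to add: (59 − 32) = 27 mg/L × 2,060,000 L = 55,620 g cyanuric acid.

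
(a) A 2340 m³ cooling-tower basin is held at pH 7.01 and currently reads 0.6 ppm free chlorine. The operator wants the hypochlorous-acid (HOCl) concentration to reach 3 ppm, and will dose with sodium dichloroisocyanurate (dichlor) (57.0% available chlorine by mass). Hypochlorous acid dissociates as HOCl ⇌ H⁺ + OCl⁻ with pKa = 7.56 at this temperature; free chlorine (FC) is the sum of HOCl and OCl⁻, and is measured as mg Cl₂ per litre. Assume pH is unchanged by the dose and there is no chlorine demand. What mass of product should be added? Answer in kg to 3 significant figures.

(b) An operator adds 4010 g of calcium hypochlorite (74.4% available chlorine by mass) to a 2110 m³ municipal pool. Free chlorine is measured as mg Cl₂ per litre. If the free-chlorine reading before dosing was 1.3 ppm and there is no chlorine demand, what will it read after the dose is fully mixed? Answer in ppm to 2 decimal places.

(a) Volume: 2340 m³ = 2,340,000 L.
(a) [OCl⁻]/[HOCl] = 10^(pH − pKa) = 10^(7.01 − 7.56) = 0.2818; fraction as HOCl = 1/(1 + 0.2818) = 0.7801.
(a) Free chlorine required for 3 ppm HOCl: 3 / 0.7801 = 3.846 ppm.
(a) FC to add: 3.846 − 0.6 = 3.246 mg/L as Cl₂.
(a) Cl₂ equivalent: 3.246 mg/L × 2,340,000 L = 7595 g.
(a) Product at 57.0% available Cl: 7595 / 0.57 = 13,320 g.

(b) Volume: 2110 m³ = 2,110,000 L.
(b) Available chlorine delivered: 4010 g × 0.744 = 2983 g as Cl₂.
(b) Concentration rise: 2983 g / 2,110,000 L = 1.414 mg/L = 1.41 ppm.
(b) Final FC: 1.3 + 1.41 = 2.71 ppm.

(a) 13.3 kg; (b) 2.71 ppm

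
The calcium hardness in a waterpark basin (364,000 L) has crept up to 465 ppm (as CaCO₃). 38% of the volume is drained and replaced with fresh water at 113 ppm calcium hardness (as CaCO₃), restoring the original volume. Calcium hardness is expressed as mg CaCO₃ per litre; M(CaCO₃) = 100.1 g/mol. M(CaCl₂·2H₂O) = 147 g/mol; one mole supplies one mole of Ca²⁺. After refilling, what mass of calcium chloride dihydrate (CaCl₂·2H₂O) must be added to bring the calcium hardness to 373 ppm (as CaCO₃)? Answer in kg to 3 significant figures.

22.3 kg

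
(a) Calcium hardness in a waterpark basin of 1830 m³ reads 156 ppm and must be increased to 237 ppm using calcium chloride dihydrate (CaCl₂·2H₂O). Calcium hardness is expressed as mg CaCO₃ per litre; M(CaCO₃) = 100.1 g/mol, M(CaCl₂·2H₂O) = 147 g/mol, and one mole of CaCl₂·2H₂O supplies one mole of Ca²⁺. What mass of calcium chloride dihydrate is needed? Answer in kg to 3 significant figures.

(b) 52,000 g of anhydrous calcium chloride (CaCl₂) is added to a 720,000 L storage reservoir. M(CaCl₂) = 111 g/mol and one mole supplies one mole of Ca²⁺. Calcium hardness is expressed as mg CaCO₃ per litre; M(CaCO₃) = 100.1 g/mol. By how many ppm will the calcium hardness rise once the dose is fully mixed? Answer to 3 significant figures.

(a) 218 kg; (b) 65.1 ppm

(a) Volume: 1830 m³ = 1,830,000 L.
(a) Hardness to add: (237 − 156) = 81 mg/L as CaCO₃ × 1,830,000 L = 148,200 g as CaCO₃.
(a) Moles of Ca²⁺ (1 mol Ca²⁺ ≡ 1 mol CaCO₃): 148,200 / 100.1 g/mol = 1481 mol.
(a) Mass of CaCl₂·2H₂O: 1481 × 147 = 217,700 g.

(b) Moles of Ca²⁺: 52,000 g ÷ 111 g/mol = 468.5 mol.
(b) As CaCO₃: 468.5 mol × 100.1 g/mol = 46,890 g.
(b) Rise: 46,890 g / 720,000 L × 1000 = 65.13 mg/L.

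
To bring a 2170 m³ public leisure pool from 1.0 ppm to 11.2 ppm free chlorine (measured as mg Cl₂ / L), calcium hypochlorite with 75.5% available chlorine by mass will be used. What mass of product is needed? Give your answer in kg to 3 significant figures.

Volume: 2170 m³ = 2,170,000 L.
Chlorine deficit: 11.2 − 1.0 = 10.2 ppm = 10.2 mg/L as Cl₂.
Cl₂ equivalent needed: 10.2 mg/L × 2,170,000 L = 22,130,000 mg = 22,130 g.
Product at 75.5% available chlorine: 22,130 / 0.755 = 29,320 g.

29.3 kg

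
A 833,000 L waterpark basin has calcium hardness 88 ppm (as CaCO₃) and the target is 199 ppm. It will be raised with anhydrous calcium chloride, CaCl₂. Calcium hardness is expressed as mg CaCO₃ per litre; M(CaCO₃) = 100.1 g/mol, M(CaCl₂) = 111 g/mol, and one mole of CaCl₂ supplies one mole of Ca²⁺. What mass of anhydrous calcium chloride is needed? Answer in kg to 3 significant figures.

Hardness to add: (199 − 88) = 111 mg/L as CaCO₃ × 833,000 L = 92,460 g as CaCO₃.
Moles of Ca²⁺ (1 mol Ca²⁺ ≡ 1 mol CaCO₃): 92,460 / 100.1 g/mol = 923.7 mol.
Mass of CaCl₂: 923.7 × 111 = 102,500 g.

103 kg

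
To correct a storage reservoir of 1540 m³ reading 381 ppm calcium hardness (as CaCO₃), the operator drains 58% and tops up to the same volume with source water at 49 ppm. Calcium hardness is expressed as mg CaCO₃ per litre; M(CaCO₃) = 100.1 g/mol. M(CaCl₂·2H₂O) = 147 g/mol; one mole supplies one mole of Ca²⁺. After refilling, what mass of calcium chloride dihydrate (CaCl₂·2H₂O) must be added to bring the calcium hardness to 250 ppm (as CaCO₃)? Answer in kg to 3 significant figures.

139 kg

Volume: 1540 m³ = 1,540,000 L.
After draining 58% and refilling: 381 × 0.42 + 49 × 0.58 = 188.44 ppm.
Deficit to target: 250 − 188.44 = 61.56 mg/L.
As CaCO₃: 61.56 mg/L × 1,540,000 L = 94,800 g; ÷ 100.1 = 947.1 mol Ca²⁺.
Mass: 947.1 × 147 = 139,200 g.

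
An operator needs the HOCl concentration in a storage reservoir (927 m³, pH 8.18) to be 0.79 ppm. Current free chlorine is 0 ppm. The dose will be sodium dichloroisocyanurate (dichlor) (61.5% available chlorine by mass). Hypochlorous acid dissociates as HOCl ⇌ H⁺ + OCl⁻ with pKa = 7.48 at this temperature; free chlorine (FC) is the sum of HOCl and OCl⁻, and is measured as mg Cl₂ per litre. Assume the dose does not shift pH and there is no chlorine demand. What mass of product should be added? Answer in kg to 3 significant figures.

Volume: 927 m³ = 927,000 L.
[OCl⁻]/[HOCl] = 10^(pH − pKa) = 10^(8.18 − 7.48) = 5.012; fraction as HOCl = 1/(1 + 5.012) = 0.1663.
Free chlorine required for 0.79 ppm HOCl: 0.79 / 0.1663 = 4.749 ppm.
FC to add: 4.749 − 0 = 4.749 mg/L as Cl₂.
Cl₂ equivalent: 4.749 mg/L × 927,000 L = 4403 g.
Product at 61.5% available Cl: 4403 / 0.615 = 7159 g.

7.16 kg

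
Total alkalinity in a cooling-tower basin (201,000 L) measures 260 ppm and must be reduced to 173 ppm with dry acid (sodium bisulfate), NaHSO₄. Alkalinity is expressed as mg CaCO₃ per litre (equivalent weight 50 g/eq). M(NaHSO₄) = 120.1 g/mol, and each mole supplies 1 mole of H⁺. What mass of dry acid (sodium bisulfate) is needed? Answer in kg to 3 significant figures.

42.0 kg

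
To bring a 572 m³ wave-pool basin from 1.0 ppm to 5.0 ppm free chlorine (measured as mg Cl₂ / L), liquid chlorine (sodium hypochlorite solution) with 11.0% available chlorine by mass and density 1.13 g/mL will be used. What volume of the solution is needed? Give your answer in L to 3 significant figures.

18.4 L

Volume: 572 m³ = 572,000 L.
Chlorine deficit: 5.0 − 1.0 = 4 ppm = 4 mg/L as Cl₂.
Cl₂ equivalent needed: 4 mg/L × 572,000 L = 2,288,000 mg = 2288 g.
Product at 11.0% available chlorine: 2288 / 0.11 = 20,800 g.
Volume at density 1.13 g/mL: 20,800 g ÷ 1.13 g/mL = 18,410 mL.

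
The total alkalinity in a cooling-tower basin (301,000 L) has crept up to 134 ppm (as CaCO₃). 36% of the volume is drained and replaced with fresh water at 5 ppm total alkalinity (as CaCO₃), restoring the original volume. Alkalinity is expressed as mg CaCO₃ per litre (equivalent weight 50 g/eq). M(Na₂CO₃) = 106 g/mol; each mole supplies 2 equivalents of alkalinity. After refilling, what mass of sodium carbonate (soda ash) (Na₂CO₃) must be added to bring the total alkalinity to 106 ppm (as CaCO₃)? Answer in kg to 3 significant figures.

After draining 36% and refilling: 134 × 0.64 + 5 × 0.36 = 87.56 ppm.
Deficit to target: 106 − 87.56 = 18.44 mg/L.
As CaCO₃: 18.44 mg/L × 301,000 L = 5550 g; ÷ 50 g/eq ÷ 2 = 55.5 mol Na₂CO₃.
Mass: 55.5 × 106 = 5883 g.

5.88 kg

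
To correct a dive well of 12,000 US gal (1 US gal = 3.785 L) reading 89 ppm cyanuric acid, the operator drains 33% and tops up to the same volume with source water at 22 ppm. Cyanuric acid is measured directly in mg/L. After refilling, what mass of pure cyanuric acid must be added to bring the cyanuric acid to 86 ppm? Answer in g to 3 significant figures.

Volume: 12,000 US gal × 3.785 L/gal = 45,420 L.
After draining 33% and refilling: 89 × 0.67 + 22 × 0.33 = 66.89 ppm.
Deficit to target: 86 − 66.89 = 19.11 mg/L.
Mass: 19.11 mg/L × 45,420 L = 868 g cyanuric acid.

868 g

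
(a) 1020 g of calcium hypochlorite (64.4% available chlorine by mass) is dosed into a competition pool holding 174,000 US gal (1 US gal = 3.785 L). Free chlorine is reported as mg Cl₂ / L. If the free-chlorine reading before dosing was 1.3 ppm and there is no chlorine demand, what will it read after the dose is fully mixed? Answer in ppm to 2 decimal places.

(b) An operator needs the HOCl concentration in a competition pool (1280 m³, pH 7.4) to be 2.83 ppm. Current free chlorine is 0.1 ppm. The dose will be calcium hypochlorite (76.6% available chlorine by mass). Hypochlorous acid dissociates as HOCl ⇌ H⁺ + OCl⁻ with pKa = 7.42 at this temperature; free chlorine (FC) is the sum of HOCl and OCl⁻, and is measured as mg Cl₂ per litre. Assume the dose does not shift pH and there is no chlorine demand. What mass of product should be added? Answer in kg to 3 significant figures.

(a) 2.30 ppm; (b) 9.08 kg

(a) Volume: 174,000 US gal × 3.785 L/gal = 658,590 L.
(a) Available chlorine delivered: 1020 g × 0.644 = 656.9 g as Cl₂.
(a) Concentration rise: 656.9 g / 658,590 L = 0.9974 mg/L = 1.00 ppm.
(a) Final FC: 1.3 + 1.00 = 2.30 ppm.

(b) Volume: 1280 m³ = 1,280,000 L.
(b) [OCl⁻]/[HOCl] = 10^(pH − pKa) = 10^(7.4 − 7.42) = 0.955; fraction as HOCl = 1/(1 + 0.955) = 0.5115.
(b) Free chlorine required for 2.83 ppm HOCl: 2.83 / 0.5115 = 5.533 ppm.
(b) FC to add: 5.533 − 0.1 = 5.433 mg/L as Cl₂.
(b) Cl₂ equivalent: 5.433 mg/L × 1,280,000 L = 6954 g.
(b) Product at 76.6% available Cl: 6954 / 0.766 = 9078 g.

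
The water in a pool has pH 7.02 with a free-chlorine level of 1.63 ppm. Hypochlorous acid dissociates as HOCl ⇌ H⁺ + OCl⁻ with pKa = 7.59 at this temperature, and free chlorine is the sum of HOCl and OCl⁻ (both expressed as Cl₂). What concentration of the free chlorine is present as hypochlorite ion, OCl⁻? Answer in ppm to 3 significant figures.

[OCl⁻]/[HOCl] = 10^(pH − pKa) = 10^(7.02 − 7.59) = 10^-0.57 = 0.2692.
Fraction as HOCl = 1 / (1 + 0.2692) = 0.7879.
OCl⁻ = (1 − 0.7879) × 1.63 ppm = 0.3457 ppm.

0.346 ppm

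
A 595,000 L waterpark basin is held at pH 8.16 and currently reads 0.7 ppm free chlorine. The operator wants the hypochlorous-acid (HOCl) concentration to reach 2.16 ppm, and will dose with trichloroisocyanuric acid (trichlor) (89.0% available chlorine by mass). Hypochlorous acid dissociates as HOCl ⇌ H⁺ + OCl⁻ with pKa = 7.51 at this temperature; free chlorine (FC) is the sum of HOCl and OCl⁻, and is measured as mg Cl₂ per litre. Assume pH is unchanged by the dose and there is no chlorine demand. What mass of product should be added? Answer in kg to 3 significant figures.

[OCl⁻]/[HOCl] = 10^(pH − pKa) = 10^(8.16 − 7.51) = 4.467; fraction as HOCl = 1/(1 + 4.467) = 0.1829.
Free chlorine required for 2.16 ppm HOCl: 2.16 / 0.1829 = 11.81 ppm.
FC to add: 11.81 − 0.7 = 11.11 mg/L as Cl₂.
Cl₂ equivalent: 11.11 mg/L × 595,000 L = 6609 g.
Product at 89.0% available Cl: 6609 / 0.89 = 7426 g.

7.43 kg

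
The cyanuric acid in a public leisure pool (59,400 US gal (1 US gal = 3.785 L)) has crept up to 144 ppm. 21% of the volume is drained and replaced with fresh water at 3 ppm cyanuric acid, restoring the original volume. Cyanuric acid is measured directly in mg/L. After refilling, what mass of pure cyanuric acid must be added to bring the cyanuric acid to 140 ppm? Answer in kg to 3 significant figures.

5.76 kg

Volume: 59,400 US gal × 3.785 L/gal = 224,829 L.
After draining 21% and refilling: 144 × 0.79 + 3 × 0.21 = 114.39 ppm.
Deficit to target: 140 − 114.39 = 25.61 mg/L.
Mass: 25.61 mg/L × 224,829 L = 5758 g cyanuric acid.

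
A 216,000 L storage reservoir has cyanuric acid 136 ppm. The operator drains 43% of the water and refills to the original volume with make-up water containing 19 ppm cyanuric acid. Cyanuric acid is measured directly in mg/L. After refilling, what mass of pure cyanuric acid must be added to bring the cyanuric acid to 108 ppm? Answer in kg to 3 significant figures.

After draining 43% and refilling: 136 × 0.57 + 19 × 0.43 = 85.69 ppm.
Deficit to target: 108 − 85.69 = 22.31 mg/L.
Mass: 22.31 mg/L × 216,000 L = 4819 g cyanuric acid.

4.82 kg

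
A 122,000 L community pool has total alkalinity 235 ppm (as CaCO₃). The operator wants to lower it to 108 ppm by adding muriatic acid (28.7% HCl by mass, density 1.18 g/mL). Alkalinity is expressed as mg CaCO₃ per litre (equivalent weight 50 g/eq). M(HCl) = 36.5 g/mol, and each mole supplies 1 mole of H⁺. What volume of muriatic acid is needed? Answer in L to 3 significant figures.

33.4 L

Alkalinity to neutralize: (235 − 108) = 127 mg/L as CaCO₃ × 122,000 L = 15,490 g as CaCO₃.
Equivalents of H⁺ required: 15,490 ÷ 50 g/eq = 309.9 eq = 309.9 mol HCl.
Mass of HCl: 309.9 × 36.5 = 11,310 g.
Mass of 28.7% solution: 11,310 / 0.287 = 39,410 g.
Volume: 39,410 g ÷ 1.18 g/mL = 33,400 mL.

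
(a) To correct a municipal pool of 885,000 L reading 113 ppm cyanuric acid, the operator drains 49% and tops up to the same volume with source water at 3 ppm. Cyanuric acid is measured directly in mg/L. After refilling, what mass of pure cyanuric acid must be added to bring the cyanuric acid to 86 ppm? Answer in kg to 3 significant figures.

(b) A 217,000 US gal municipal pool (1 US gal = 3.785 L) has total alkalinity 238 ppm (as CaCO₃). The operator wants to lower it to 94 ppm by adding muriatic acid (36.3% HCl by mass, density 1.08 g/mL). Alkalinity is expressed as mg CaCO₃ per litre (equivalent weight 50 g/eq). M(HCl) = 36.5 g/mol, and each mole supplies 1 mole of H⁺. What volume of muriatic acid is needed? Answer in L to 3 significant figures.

(a) 23.8 kg; (b) 220 L

(a) After draining 49% and refilling: 113 × 0.51 + 3 × 0.49 = 59.1 ppm.
(a) Deficit to target: 86 − 59.1 = 26.9 mg/L.
(a) Mass: 26.9 mg/L × 885,000 L = 23,810 g cyanuric acid.

(b) Volume: 217,000 US gal × 3.785 L/gal = 821,345 L.
(b) Alkalinity to neutralize: (238 − 94) = 144 mg/L as CaCO₃ × 821,345 L = 118,300 g as CaCO₃.
(b) Equivalents of H⁺ required: 118,300 ÷ 50 g/eq = 2365 eq = 2365 mol HCl.
(b) Mass of HCl: 2365 × 36.5 = 86,340 g.
(b) Mass of 36.3% solution: 86,340 / 0.363 = 237,900 g.
(b) Volume: 237,900 g ÷ 1.08 g/mL = 220,200 mL.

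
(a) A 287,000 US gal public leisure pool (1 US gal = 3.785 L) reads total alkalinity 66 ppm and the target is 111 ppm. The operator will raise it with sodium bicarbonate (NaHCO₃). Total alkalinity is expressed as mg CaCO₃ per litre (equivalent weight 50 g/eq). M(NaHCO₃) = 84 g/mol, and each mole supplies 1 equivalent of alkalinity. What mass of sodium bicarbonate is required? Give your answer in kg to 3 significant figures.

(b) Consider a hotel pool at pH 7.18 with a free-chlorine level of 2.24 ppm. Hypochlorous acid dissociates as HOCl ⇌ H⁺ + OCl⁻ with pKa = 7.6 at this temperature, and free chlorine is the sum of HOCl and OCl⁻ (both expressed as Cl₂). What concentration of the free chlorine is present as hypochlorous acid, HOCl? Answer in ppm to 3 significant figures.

(a) Volume: 287,000 US gal × 3.785 L/gal = 1,086,295 L.
(a) Alkalinity to add: (111 − 66) = 45 mg/L as CaCO₃ × 1,086,295 L = 48,880 g as CaCO₃.
(a) Equivalents: 48,880 g ÷ 50 g/eq = 977.7 eq.
(a) NaHCO₃ supplies 1 eq per mole → 977.7 mol.
(a) Mass: 977.7 mol × 84 g/mol = 82,120 g.

(b) [OCl⁻]/[HOCl] = 10^(pH − pKa) = 10^(7.18 − 7.6) = 10^-0.42 = 0.3802.
(b) Fraction as HOCl = 1 / (1 + 0.3802) = 0.7245.
(b) HOCl = 0.7245 × 2.24 ppm = 1.623 ppm.

(a) 82.1 kg; (b) 1.62 ppm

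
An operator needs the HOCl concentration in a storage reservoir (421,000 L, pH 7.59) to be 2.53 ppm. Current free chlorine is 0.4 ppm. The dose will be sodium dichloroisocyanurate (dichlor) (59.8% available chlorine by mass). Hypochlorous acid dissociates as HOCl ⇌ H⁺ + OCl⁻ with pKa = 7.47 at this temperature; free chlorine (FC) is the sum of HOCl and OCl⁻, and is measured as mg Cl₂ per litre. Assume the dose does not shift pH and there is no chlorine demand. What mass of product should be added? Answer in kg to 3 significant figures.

3.85 kg

[OCl⁻]/[HOCl] = 10^(pH − pKa) = 10^(7.59 − 7.47) = 1.318; fraction as HOCl = 1/(1 + 1.318) = 0.4314.
Free chlorine required for 2.53 ppm HOCl: 2.53 / 0.4314 = 5.865 ppm.
FC to add: 5.865 − 0.4 = 5.465 mg/L as Cl₂.
Cl₂ equivalent: 5.465 mg/L × 421,000 L = 2301 g.
Product at 59.8% available Cl: 2301 / 0.598 = 3848 g.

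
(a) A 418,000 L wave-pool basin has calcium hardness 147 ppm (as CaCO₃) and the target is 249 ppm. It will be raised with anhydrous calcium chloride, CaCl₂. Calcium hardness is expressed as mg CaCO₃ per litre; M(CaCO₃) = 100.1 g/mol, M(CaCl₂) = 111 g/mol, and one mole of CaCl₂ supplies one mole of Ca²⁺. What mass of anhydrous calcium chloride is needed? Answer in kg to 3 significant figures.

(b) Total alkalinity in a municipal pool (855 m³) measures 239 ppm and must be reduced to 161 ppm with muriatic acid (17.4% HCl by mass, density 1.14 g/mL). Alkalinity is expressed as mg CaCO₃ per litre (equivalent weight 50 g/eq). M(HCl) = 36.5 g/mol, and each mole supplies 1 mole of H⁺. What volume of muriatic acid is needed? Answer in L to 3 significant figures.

(a) Hardness to add: (249 − 147) = 102 mg/L as CaCO₃ × 418,000 L = 42,640 g as CaCO₃.
(a) Moles of Ca²⁺ (1 mol Ca²⁺ ≡ 1 mol CaCO₃): 42,640 / 100.1 g/mol = 425.9 mol.
(a) Mass of CaCl₂: 425.9 × 111 = 47,280 g.

(b) Volume: 855 m³ = 855,000 L.
(b) Alkalinity to neutralize: (239 − 161) = 78 mg/L as CaCO₃ × 855,000 L = 66,690 g as CaCO₃.
(b) Equivalents of H⁺ required: 66,690 ÷ 50 g/eq = 1334 eq = 1334 mol HCl.
(b) Mass of HCl: 1334 × 36.5 = 48,680 g.
(b) Mass of 17.4% solution: 48,680 / 0.174 = 279,800 g.
(b) Volume: 279,800 g ÷ 1.14 g/mL = 245,400 mL.

(a) 47.3 kg; (b) 245 L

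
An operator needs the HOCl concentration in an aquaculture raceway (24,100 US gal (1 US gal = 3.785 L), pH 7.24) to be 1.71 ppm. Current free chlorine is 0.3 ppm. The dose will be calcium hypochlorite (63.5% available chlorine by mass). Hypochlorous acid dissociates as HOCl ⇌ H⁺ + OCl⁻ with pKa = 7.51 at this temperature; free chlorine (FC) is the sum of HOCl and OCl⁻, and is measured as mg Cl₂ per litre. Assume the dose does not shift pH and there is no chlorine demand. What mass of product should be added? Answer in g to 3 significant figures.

Volume: 24,100 US gal × 3.785 L/gal = 91,218 L.
[OCl⁻]/[HOCl] = 10^(pH − pKa) = 10^(7.24 − 7.51) = 0.537; fraction as HOCl = 1/(1 + 0.537) = 0.6506.
Free chlorine required for 1.71 ppm HOCl: 1.71 / 0.6506 = 2.628 ppm.
FC to add: 2.628 − 0.3 = 2.328 mg/L as Cl₂.
Cl₂ equivalent: 2.328 mg/L × 91,218 L = 212.4 g.
Product at 63.5% available Cl: 212.4 / 0.635 = 334.5 g.

334 g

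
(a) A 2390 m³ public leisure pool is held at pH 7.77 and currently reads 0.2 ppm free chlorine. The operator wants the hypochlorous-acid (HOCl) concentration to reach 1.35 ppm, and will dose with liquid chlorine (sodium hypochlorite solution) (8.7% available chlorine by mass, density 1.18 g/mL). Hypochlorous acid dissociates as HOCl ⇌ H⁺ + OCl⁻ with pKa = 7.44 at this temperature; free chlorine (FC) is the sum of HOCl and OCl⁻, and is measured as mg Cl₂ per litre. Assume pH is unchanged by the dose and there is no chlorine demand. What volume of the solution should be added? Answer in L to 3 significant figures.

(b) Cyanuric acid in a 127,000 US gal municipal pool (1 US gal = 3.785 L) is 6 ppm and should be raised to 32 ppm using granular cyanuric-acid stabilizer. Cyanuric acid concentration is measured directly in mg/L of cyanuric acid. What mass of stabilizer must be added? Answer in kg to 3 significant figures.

(a) 94.0 L; (b) 12.5 kg

(a) Volume: 2390 m³ = 2,390,000 L.
(a) [OCl⁻]/[HOCl] = 10^(pH − pKa) = 10^(7.77 − 7.44) = 2.138; fraction as HOCl = 1/(1 + 2.138) = 0.3187.
(a) Free chlorine required for 1.35 ppm HOCl: 1.35 / 0.3187 = 4.236 ppm.
(a) FC to add: 4.236 − 0.2 = 4.036 mg/L as Cl₂.
(a) Cl₂ equivalent: 4.036 mg/L × 2,390,000 L = 9647 g.
(a) Product at 8.7% available Cl: 9647 / 0.087 = 110,900 g.
(a) Volume: 110,900 g ÷ 1.18 g/mL = 93,970 mL.

(b) Volume: 127,000 US gal × 3.785 L/gal = 480,695 L.
(b) CYA to add: (32 − 6) = 26 mg/L × 480,695 L = 12,500 g cyanuric acid.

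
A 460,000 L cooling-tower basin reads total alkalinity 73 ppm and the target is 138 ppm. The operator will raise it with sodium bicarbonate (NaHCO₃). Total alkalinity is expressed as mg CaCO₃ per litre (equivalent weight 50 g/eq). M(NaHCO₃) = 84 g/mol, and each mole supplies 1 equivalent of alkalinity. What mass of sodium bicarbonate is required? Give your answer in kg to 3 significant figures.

Alkalinity to add: (138 − 73) = 65 mg/L as CaCO₃ × 460,000 L = 29,900 g as CaCO₃.
Equivalents: 29,900 g ÷ 50 g/eq = 598 eq.
NaHCO₃ supplies 1 eq per mole → 598 mol.
Mass: 598 mol × 84 g/mol = 50,230 g.

50.2 kg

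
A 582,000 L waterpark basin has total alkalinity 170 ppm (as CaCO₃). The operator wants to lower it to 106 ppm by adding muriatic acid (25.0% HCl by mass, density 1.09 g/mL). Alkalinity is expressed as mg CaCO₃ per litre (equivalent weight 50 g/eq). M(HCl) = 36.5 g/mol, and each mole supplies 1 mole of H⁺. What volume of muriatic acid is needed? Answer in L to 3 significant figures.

99.8 L

Alkalinity to neutralize: (170 − 106) = 64 mg/L as CaCO₃ × 582,000 L = 37,250 g as CaCO₃.
Equivalents of H⁺ required: 37,250 ÷ 50 g/eq = 745 eq = 745 mol HCl.
Mass of HCl: 745 × 36.5 = 27,190 g.
Mass of 25.0% solution: 27,190 / 0.25 = 108,800 g.
Volume: 108,800 g ÷ 1.09 g/mL = 99,780 mL.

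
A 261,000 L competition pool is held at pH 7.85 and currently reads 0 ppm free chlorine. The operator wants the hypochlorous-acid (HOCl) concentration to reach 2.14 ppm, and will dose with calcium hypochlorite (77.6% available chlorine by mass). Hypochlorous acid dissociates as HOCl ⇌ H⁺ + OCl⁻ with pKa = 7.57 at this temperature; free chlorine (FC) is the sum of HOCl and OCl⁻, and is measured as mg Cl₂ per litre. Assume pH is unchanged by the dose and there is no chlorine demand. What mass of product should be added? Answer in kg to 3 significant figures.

2.09 kg

[OCl⁻]/[HOCl] = 10^(pH − pKa) = 10^(7.85 − 7.57) = 1.905; fraction as HOCl = 1/(1 + 1.905) = 0.3442.
Free chlorine required for 2.14 ppm HOCl: 2.14 / 0.3442 = 6.218 ppm.
FC to add: 6.218 − 0 = 6.218 mg/L as Cl₂.
Cl₂ equivalent: 6.218 mg/L × 261,000 L = 1623 g.
Product at 77.6% available Cl: 1623 / 0.776 = 2091 g.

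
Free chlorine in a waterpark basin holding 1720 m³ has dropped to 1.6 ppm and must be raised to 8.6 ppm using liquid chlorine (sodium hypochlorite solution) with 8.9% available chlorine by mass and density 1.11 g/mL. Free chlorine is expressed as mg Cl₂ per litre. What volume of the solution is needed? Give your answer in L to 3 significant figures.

Volume: 1720 m³ = 1,720,000 L.
Chlorine deficit: 8.6 − 1.6 = 7 ppm = 7 mg/L as Cl₂.
Cl₂ equivalent needed: 7 mg/L × 1,720,000 L = 12,040,000 mg = 12,040 g.
Product at 8.9% available chlorine: 12,040 / 0.089 = 135,300 g.
Volume at density 1.11 g/mL: 135,300 g ÷ 1.11 g/mL = 121,900 mL.

122 L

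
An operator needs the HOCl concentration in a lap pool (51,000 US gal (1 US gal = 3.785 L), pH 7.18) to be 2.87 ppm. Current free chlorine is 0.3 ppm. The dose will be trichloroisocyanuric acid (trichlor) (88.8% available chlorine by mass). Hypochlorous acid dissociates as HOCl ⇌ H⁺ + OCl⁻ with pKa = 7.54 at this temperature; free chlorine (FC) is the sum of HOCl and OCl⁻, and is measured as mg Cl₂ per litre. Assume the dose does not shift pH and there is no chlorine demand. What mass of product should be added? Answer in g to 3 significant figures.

Volume: 51,000 US gal × 3.785 L/gal = 193,035 L.
[OCl⁻]/[HOCl] = 10^(pH − pKa) = 10^(7.18 − 7.54) = 0.4365; fraction as HOCl = 1/(1 + 0.4365) = 0.6961.
Free chlorine required for 2.87 ppm HOCl: 2.87 / 0.6961 = 4.123 ppm.
FC to add: 4.123 − 0.3 = 3.823 mg/L as Cl₂.
Cl₂ equivalent: 3.823 mg/L × 193,035 L = 737.9 g.
Product at 88.8% available Cl: 737.9 / 0.888 = 831 g.

831 g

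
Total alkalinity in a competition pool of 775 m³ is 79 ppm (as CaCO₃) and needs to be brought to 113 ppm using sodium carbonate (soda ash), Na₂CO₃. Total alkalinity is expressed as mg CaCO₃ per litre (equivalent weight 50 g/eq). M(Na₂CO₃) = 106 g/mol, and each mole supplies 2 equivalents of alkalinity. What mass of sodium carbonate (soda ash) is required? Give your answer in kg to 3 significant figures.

27.9 kg

Volume: 775 m³ = 775,000 L.
Alkalinity to add: (113 − 79) = 34 mg/L as CaCO₃ × 775,000 L = 26,350 g as CaCO₃.
Equivalents: 26,350 g ÷ 50 g/eq = 527 eq.
Each mole of Na₂CO₃ supplies 2 eq, so 527 / 2 = 263.5 mol.
Mass: 263.5 mol × 106 g/mol = 27,930 g.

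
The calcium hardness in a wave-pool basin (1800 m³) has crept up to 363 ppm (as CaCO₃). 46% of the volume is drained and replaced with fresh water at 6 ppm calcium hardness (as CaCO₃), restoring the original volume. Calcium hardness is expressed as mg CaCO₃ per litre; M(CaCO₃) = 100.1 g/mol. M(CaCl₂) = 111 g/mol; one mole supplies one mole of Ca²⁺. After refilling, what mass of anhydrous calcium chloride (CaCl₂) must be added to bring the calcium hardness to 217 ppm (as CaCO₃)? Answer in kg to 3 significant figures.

36.4 kg

Volume: 1800 m³ = 1,800,000 L.
After draining 46% and refilling: 363 × 0.54 + 6 × 0.46 = 198.78 ppm.
Deficit to target: 217 − 198.78 = 18.22 mg/L.
As CaCO₃: 18.22 mg/L × 1,800,000 L = 32,800 g; ÷ 100.1 = 327.6 mol Ca²⁺.
Mass: 327.6 × 111 = 36,370 g.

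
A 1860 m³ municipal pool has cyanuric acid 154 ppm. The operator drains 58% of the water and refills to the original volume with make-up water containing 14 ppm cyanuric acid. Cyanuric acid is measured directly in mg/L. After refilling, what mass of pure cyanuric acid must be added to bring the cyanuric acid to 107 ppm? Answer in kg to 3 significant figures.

63.6 kg

Volume: 1860 m³ = 1,860,000 L.
After draining 58% and refilling: 154 × 0.42 + 14 × 0.58 = 72.8 ppm.
Deficit to target: 107 − 72.8 = 34.2 mg/L.
Mass: 34.2 mg/L × 1,860,000 L = 63,610 g cyanuric acid.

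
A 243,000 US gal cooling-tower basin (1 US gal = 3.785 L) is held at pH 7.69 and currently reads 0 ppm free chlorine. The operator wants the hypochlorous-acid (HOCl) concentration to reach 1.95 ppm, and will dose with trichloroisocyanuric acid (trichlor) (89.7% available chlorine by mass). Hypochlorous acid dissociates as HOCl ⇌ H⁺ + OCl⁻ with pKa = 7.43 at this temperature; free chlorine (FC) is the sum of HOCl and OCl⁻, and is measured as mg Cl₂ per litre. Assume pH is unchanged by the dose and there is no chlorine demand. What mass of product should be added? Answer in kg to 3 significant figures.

5.64 kg

Volume: 243,000 US gal × 3.785 L/gal = 919,755 L.
[OCl⁻]/[HOCl] = 10^(pH − pKa) = 10^(7.69 − 7.43) = 1.82; fraction as HOCl = 1/(1 + 1.82) = 0.3546.
Free chlorine required for 1.95 ppm HOCl: 1.95 / 0.3546 = 5.498 ppm.
FC to add: 5.498 − 0 = 5.498 mg/L as Cl₂.
Cl₂ equivalent: 5.498 mg/L × 919,755 L = 5057 g.
Product at 89.7% available Cl: 5057 / 0.897 = 5638 g.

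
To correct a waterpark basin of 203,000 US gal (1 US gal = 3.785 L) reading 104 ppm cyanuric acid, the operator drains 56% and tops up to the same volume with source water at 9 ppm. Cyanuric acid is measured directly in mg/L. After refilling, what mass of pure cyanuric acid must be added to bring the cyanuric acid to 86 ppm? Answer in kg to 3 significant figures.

Volume: 203,000 US gal × 3.785 L/gal = 768,355 L.
After draining 56% and refilling: 104 × 0.44 + 9 × 0.56 = 50.8 ppm.
Deficit to target: 86 − 50.8 = 35.2 mg/L.
Mass: 35.2 mg/L × 768,355 L = 27,050 g cyanuric acid.

27.0 kg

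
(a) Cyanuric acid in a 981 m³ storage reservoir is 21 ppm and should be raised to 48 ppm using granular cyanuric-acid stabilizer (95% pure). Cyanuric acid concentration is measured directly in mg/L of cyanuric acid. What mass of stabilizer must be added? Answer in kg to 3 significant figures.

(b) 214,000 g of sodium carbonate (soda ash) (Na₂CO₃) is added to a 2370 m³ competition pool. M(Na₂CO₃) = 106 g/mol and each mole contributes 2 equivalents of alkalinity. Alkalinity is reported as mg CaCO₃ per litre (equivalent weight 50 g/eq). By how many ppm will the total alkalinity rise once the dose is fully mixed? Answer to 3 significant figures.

(a) 27.9 kg; (b) 85.2 ppm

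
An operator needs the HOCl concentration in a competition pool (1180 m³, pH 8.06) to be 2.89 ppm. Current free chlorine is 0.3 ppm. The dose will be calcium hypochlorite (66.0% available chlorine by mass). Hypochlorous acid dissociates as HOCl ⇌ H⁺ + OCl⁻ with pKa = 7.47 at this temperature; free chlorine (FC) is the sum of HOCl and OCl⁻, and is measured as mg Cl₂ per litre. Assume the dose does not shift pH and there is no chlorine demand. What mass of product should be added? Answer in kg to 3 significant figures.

24.7 kg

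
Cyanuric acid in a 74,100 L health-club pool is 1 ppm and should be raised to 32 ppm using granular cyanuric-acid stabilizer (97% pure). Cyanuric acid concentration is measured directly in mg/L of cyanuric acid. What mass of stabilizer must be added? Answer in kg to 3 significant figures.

2.37 kg

CYA to add: (32 − 1) = 31 mg/L × 74,100 L = 2297 g cyanuric acid.
At 97% purity: 2297 / 0.97 = 2368 g product.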